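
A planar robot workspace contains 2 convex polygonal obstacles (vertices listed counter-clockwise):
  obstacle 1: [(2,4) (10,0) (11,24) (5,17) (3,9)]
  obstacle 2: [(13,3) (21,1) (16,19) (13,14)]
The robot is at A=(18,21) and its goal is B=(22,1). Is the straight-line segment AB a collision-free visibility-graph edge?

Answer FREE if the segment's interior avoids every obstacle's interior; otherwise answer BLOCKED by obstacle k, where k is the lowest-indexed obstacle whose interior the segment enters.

Obstacle 1 [(2,4) (10,0) (11,24) (5,17) (3,9)]:
  edge (2,4)–(10,0): clear
  edge (10,0)–(11,24): clear
  edge (11,24)–(5,17): clear
  edge (5,17)–(3,9): clear
  edge (3,9)–(2,4): clear
  midpoint (20,11) outside
  → clear
Obstacle 2 [(13,3) (21,1) (16,19) (13,14)]:
  edge (13,3)–(21,1): clear
  edge (21,1)–(16,19): clear
  edge (16,19)–(13,14): clear
  edge (13,14)–(13,3): clear
  midpoint (20,11) outside
  → clear

FREE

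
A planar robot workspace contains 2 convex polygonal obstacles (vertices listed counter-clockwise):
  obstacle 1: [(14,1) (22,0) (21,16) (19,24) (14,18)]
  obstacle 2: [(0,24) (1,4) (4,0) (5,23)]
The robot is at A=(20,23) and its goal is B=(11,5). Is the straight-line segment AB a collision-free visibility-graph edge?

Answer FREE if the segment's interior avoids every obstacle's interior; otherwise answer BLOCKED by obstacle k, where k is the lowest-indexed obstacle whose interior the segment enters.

BLOCKED by obstacle 1

Obstacle 1 [(14,1) (22,0) (21,16) (19,24) (14,18)]:
  edge (14,1)–(22,0): clear
  edge (22,0)–(21,16): clear
  edge (21,16)–(19,24): crosses AB
  edge (19,24)–(14,18): clear
  edge (14,18)–(14,1): crosses AB
  → BLOCKED
Obstacle 2 [(0,24) (1,4) (4,0) (5,23)]:
  edge (0,24)–(1,4): clear
  edge (1,4)–(4,0): clear
  edge (4,0)–(5,23): clear
  edge (5,23)–(0,24): clear
  midpoint (31/2,14) outside
  → clear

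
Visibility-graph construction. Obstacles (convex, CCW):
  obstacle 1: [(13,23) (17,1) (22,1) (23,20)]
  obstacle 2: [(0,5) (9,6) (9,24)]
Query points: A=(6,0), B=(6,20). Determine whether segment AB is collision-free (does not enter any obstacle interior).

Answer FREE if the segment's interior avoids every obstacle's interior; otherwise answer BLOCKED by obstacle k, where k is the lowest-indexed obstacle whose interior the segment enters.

Obstacle 1 [(13,23) (17,1) (22,1) (23,20)]:
  edge (13,23)–(17,1): clear
  edge (17,1)–(22,1): clear
  edge (22,1)–(23,20): clear
  edge (23,20)–(13,23): clear
  midpoint (6,10) outside
  → clear
Obstacle 2 [(0,5) (9,6) (9,24)]:
  edge (0,5)–(9,6): crosses AB
  edge (9,6)–(9,24): clear
  edge (9,24)–(0,5): crosses AB
  → BLOCKED

BLOCKED by obstacle 2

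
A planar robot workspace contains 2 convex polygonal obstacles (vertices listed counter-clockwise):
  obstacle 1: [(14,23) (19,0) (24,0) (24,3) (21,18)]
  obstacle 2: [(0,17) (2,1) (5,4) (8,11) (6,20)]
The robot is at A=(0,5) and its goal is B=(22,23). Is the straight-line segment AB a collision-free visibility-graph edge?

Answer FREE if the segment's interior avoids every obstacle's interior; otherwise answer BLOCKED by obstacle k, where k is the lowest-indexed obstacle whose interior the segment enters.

Obstacle 1 [(14,23) (19,0) (24,0) (24,3) (21,18)]:
  edge (14,23)–(19,0): crosses AB
  edge (19,0)–(24,0): clear
  edge (24,0)–(24,3): clear
  edge (24,3)–(21,18): clear
  edge (21,18)–(14,23): crosses AB
  → BLOCKED
Obstacle 2 [(0,17) (2,1) (5,4) (8,11) (6,20)]:
  edge (0,17)–(2,1): crosses AB
  edge (2,1)–(5,4): clear
  edge (5,4)–(8,11): clear
  edge (8,11)–(6,20): crosses AB
  edge (6,20)–(0,17): clear
  → BLOCKED

BLOCKED by obstacle 1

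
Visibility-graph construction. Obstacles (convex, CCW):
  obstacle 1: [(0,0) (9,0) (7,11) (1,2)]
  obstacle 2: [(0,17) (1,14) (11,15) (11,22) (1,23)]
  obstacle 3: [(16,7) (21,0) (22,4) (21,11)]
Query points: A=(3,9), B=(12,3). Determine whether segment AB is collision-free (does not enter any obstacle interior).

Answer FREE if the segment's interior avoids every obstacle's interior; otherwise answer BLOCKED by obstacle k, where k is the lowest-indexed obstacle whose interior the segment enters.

BLOCKED by obstacle 1

Obstacle 1 [(0,0) (9,0) (7,11) (1,2)]:
  edge (0,0)–(9,0): clear
  edge (9,0)–(7,11): crosses AB
  edge (7,11)–(1,2): crosses AB
  edge (1,2)–(0,0): clear
  → BLOCKED
Obstacle 2 [(0,17) (1,14) (11,15) (11,22) (1,23)]:
  edge (0,17)–(1,14): clear
  edge (1,14)–(11,15): clear
  edge (11,15)–(11,22): clear
  edge (11,22)–(1,23): clear
  edge (1,23)–(0,17): clear
  midpoint (15/2,6) outside
  → clear
Obstacle 3 [(16,7) (21,0) (22,4) (21,11)]:
  edge (16,7)–(21,0): clear
  edge (21,0)–(22,4): clear
  edge (22,4)–(21,11): clear
  edge (21,11)–(16,7): clear
  midpoint (15/2,6) outside
  → clear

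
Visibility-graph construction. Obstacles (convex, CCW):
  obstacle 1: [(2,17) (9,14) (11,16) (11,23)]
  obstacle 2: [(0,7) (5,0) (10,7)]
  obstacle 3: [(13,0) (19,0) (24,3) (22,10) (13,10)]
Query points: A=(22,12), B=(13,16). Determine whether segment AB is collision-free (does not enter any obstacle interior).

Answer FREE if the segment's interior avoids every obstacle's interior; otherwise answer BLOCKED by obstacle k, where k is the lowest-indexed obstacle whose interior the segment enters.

FREE

Obstacle 1 [(2,17) (9,14) (11,16) (11,23)]:
  edge (2,17)–(9,14): clear
  edge (9,14)–(11,16): clear
  edge (11,16)–(11,23): clear
  edge (11,23)–(2,17): clear
  midpoint (35/2,14) outside
  → clear
Obstacle 2 [(0,7) (5,0) (10,7)]:
  edge (0,7)–(5,0): clear
  edge (5,0)–(10,7): clear
  edge (10,7)–(0,7): clear
  midpoint (35/2,14) outside
  → clear
Obstacle 3 [(13,0) (19,0) (24,3) (22,10) (13,10)]:
  edge (13,0)–(19,0): clear
  edge (19,0)–(24,3): clear
  edge (24,3)–(22,10): clear
  edge (22,10)–(13,10): clear
  edge (13,10)–(13,0): clear
  midpoint (35/2,14) outside
  → clear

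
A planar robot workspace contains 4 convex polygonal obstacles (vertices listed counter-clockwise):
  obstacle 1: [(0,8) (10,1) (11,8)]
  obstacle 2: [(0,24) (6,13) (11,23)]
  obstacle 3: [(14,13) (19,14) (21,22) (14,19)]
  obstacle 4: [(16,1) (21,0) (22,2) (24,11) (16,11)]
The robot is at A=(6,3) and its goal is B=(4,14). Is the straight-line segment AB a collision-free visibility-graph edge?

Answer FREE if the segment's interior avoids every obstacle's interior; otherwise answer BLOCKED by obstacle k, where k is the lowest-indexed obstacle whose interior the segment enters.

Obstacle 1 [(0,8) (10,1) (11,8)]:
  edge (0,8)–(10,1): crosses AB
  edge (10,1)–(11,8): clear
  edge (11,8)–(0,8): crosses AB
  → BLOCKED
Obstacle 2 [(0,24) (6,13) (11,23)]:
  edge (0,24)–(6,13): clear
  edge (6,13)–(11,23): clear
  edge (11,23)–(0,24): clear
  midpoint (5,17/2) outside
  → clear
Obstacle 3 [(14,13) (19,14) (21,22) (14,19)]:
  edge (14,13)–(19,14): clear
  edge (19,14)–(21,22): clear
  edge (21,22)–(14,19): clear
  edge (14,19)–(14,13): clear
  midpoint (5,17/2) outside
  → clear
Obstacle 4 [(16,1) (21,0) (22,2) (24,11) (16,11)]:
  edge (16,1)–(21,0): clear
  edge (21,0)–(22,2): clear
  edge (22,2)–(24,11): clear
  edge (24,11)–(16,11): clear
  edge (16,11)–(16,1): clear
  midpoint (5,17/2) outside
  → clear

BLOCKED by obstacle 1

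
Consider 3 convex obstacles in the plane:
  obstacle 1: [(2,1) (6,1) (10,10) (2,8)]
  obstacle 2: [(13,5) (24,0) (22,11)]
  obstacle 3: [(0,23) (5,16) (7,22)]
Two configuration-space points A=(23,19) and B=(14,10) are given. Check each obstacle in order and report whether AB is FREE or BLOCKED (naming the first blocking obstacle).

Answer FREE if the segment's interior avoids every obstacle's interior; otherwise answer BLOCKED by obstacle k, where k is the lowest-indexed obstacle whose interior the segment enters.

Obstacle 1 [(2,1) (6,1) (10,10) (2,8)]:
  edge (2,1)–(6,1): clear
  edge (6,1)–(10,10): clear
  edge (10,10)–(2,8): clear
  edge (2,8)–(2,1): clear
  midpoint (37/2,29/2) outside
  → clear
Obstacle 2 [(13,5) (24,0) (22,11)]:
  edge (13,5)–(24,0): clear
  edge (24,0)–(22,11): clear
  edge (22,11)–(13,5): clear
  midpoint (37/2,29/2) outside
  → clear
Obstacle 3 [(0,23) (5,16) (7,22)]:
  edge (0,23)–(5,16): clear
  edge (5,16)–(7,22): clear
  edge (7,22)–(0,23): clear
  midpoint (37/2,29/2) outside
  → clear

FREE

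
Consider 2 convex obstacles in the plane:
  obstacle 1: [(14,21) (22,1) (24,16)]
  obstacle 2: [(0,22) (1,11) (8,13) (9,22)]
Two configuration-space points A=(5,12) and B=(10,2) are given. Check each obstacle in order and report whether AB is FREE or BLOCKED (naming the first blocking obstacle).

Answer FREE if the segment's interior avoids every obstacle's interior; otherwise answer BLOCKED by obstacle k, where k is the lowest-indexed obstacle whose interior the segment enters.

Obstacle 1 [(14,21) (22,1) (24,16)]:
  edge (14,21)–(22,1): clear
  edge (22,1)–(24,16): clear
  edge (24,16)–(14,21): clear
  midpoint (15/2,7) outside
  → clear
Obstacle 2 [(0,22) (1,11) (8,13) (9,22)]:
  edge (0,22)–(1,11): clear
  edge (1,11)–(8,13): clear
  edge (8,13)–(9,22): clear
  edge (9,22)–(0,22): clear
  midpoint (15/2,7) outside
  → clear

FREE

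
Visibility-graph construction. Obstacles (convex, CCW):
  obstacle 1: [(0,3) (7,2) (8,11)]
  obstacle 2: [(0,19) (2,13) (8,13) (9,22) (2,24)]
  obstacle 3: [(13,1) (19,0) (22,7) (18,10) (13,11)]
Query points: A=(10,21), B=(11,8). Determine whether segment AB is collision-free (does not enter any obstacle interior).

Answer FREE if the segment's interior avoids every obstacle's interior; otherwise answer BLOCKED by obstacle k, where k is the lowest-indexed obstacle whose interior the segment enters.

Obstacle 1 [(0,3) (7,2) (8,11)]:
  edge (0,3)–(7,2): clear
  edge (7,2)–(8,11): clear
  edge (8,11)–(0,3): clear
  midpoint (21/2,29/2) outside
  → clear
Obstacle 2 [(0,19) (2,13) (8,13) (9,22) (2,24)]:
  edge (0,19)–(2,13): clear
  edge (2,13)–(8,13): clear
  edge (8,13)–(9,22): clear
  edge (9,22)–(2,24): clear
  edge (2,24)–(0,19): clear
  midpoint (21/2,29/2) outside
  → clear
Obstacle 3 [(13,1) (19,0) (22,7) (18,10) (13,11)]:
  edge (13,1)–(19,0): clear
  edge (19,0)–(22,7): clear
  edge (22,7)–(18,10): clear
  edge (18,10)–(13,11): clear
  edge (13,11)–(13,1): clear
  midpoint (21/2,29/2) outside
  → clear

FREE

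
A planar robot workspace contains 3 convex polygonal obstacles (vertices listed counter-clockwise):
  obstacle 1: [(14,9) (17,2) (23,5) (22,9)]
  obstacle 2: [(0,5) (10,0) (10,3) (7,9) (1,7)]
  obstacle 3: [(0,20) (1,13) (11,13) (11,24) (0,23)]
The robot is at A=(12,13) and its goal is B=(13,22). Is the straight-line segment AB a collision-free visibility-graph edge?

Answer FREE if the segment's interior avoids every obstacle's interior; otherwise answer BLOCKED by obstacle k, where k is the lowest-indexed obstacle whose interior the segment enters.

FREE

Obstacle 1 [(14,9) (17,2) (23,5) (22,9)]:
  edge (14,9)–(17,2): clear
  edge (17,2)–(23,5): clear
  edge (23,5)–(22,9): clear
  edge (22,9)–(14,9): clear
  midpoint (25/2,35/2) outside
  → clear
Obstacle 2 [(0,5) (10,0) (10,3) (7,9) (1,7)]:
  edge (0,5)–(10,0): clear
  edge (10,0)–(10,3): clear
  edge (10,3)–(7,9): clear
  edge (7,9)–(1,7): clear
  edge (1,7)–(0,5): clear
  midpoint (25/2,35/2) outside
  → clear
Obstacle 3 [(0,20) (1,13) (11,13) (11,24) (0,23)]:
  edge (0,20)–(1,13): clear
  edge (1,13)–(11,13): clear
  edge (11,13)–(11,24): clear
  edge (11,24)–(0,23): clear
  edge (0,23)–(0,20): clear
  midpoint (25/2,35/2) outside
  → clear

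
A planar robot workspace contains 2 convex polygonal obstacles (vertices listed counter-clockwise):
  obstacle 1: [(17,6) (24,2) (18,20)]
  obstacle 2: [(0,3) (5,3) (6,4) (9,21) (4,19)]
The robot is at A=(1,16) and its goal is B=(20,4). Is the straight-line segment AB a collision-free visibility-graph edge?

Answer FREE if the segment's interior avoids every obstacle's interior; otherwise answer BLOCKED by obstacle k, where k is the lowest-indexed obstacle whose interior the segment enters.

Obstacle 1 [(17,6) (24,2) (18,20)]:
  edge (17,6)–(24,2): clear
  edge (24,2)–(18,20): clear
  edge (18,20)–(17,6): clear
  midpoint (21/2,10) outside
  → clear
Obstacle 2 [(0,3) (5,3) (6,4) (9,21) (4,19)]:
  edge (0,3)–(5,3): clear
  edge (5,3)–(6,4): clear
  edge (6,4)–(9,21): crosses AB
  edge (9,21)–(4,19): clear
  edge (4,19)–(0,3): crosses AB
  → BLOCKED

BLOCKED by obstacle 2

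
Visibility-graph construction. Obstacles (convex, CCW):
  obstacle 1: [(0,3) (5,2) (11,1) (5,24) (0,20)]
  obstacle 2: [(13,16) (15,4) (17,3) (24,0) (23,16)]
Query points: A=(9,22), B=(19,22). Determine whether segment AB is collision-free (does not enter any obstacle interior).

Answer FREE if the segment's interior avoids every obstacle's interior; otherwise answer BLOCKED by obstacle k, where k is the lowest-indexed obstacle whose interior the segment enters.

Obstacle 1 [(0,3) (5,2) (11,1) (5,24) (0,20)]:
  edge (0,3)–(5,2): clear
  edge (5,2)–(11,1): clear
  edge (11,1)–(5,24): clear
  edge (5,24)–(0,20): clear
  edge (0,20)–(0,3): clear
  midpoint (14,22) outside
  → clear
Obstacle 2 [(13,16) (15,4) (17,3) (24,0) (23,16)]:
  edge (13,16)–(15,4): clear
  edge (15,4)–(17,3): clear
  edge (17,3)–(24,0): clear
  edge (24,0)–(23,16): clear
  edge (23,16)–(13,16): clear
  midpoint (14,22) outside
  → clear

FREE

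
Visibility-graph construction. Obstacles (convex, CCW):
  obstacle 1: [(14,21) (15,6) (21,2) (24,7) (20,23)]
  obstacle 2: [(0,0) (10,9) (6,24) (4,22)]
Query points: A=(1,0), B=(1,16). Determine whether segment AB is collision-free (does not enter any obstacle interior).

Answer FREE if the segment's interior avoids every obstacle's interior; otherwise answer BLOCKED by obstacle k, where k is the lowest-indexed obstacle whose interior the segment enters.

BLOCKED by obstacle 2

Obstacle 1 [(14,21) (15,6) (21,2) (24,7) (20,23)]:
  edge (14,21)–(15,6): clear
  edge (15,6)–(21,2): clear
  edge (21,2)–(24,7): clear
  edge (24,7)–(20,23): clear
  edge (20,23)–(14,21): clear
  midpoint (1,8) outside
  → clear
Obstacle 2 [(0,0) (10,9) (6,24) (4,22)]:
  edge (0,0)–(10,9): crosses AB
  edge (10,9)–(6,24): clear
  edge (6,24)–(4,22): clear
  edge (4,22)–(0,0): crosses AB
  → BLOCKED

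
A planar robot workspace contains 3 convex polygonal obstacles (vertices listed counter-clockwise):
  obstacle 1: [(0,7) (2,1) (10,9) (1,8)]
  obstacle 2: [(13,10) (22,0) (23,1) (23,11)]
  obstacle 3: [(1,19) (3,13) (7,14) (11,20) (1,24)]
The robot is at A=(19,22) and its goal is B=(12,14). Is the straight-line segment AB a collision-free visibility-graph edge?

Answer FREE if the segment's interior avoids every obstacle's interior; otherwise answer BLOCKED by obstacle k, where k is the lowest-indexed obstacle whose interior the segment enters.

FREE

Obstacle 1 [(0,7) (2,1) (10,9) (1,8)]:
  edge (0,7)–(2,1): clear
  edge (2,1)–(10,9): clear
  edge (10,9)–(1,8): clear
  edge (1,8)–(0,7): clear
  midpoint (31/2,18) outside
  → clear
Obstacle 2 [(13,10) (22,0) (23,1) (23,11)]:
  edge (13,10)–(22,0): clear
  edge (22,0)–(23,1): clear
  edge (23,1)–(23,11): clear
  edge (23,11)–(13,10): clear
  midpoint (31/2,18) outside
  → clear
Obstacle 3 [(1,19) (3,13) (7,14) (11,20) (1,24)]:
  edge (1,19)–(3,13): clear
  edge (3,13)–(7,14): clear
  edge (7,14)–(11,20): clear
  edge (11,20)–(1,24): clear
  edge (1,24)–(1,19): clear
  midpoint (31/2,18) outside
  → clear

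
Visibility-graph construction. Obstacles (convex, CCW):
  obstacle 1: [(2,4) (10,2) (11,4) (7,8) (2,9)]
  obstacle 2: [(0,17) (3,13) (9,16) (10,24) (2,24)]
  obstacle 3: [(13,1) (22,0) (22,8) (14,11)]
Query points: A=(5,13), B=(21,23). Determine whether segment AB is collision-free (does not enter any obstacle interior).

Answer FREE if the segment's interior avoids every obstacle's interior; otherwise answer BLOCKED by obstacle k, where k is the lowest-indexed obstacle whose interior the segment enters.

Obstacle 1 [(2,4) (10,2) (11,4) (7,8) (2,9)]:
  edge (2,4)–(10,2): clear
  edge (10,2)–(11,4): clear
  edge (11,4)–(7,8): clear
  edge (7,8)–(2,9): clear
  edge (2,9)–(2,4): clear
  midpoint (13,18) outside
  → clear
Obstacle 2 [(0,17) (3,13) (9,16) (10,24) (2,24)]:
  edge (0,17)–(3,13): clear
  edge (3,13)–(9,16): clear
  edge (9,16)–(10,24): clear
  edge (10,24)–(2,24): clear
  edge (2,24)–(0,17): clear
  midpoint (13,18) outside
  → clear
Obstacle 3 [(13,1) (22,0) (22,8) (14,11)]:
  edge (13,1)–(22,0): clear
  edge (22,0)–(22,8): clear
  edge (22,8)–(14,11): clear
  edge (14,11)–(13,1): clear
  midpoint (13,18) outside
  → clear

FREE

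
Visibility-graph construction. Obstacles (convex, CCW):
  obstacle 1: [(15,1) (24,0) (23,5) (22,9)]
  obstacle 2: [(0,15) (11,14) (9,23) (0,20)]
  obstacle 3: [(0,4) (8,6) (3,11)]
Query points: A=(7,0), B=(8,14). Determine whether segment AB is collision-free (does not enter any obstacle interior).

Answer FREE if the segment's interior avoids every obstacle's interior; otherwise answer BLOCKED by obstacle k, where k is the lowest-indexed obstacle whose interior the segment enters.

BLOCKED by obstacle 3

Obstacle 1 [(15,1) (24,0) (23,5) (22,9)]:
  edge (15,1)–(24,0): clear
  edge (24,0)–(23,5): clear
  edge (23,5)–(22,9): clear
  edge (22,9)–(15,1): clear
  midpoint (15/2,7) outside
  → clear
Obstacle 2 [(0,15) (11,14) (9,23) (0,20)]:
  edge (0,15)–(11,14): clear
  edge (11,14)–(9,23): clear
  edge (9,23)–(0,20): clear
  edge (0,20)–(0,15): clear
  midpoint (15/2,7) outside
  → clear
Obstacle 3 [(0,4) (8,6) (3,11)]:
  edge (0,4)–(8,6): crosses AB
  edge (8,6)–(3,11): crosses AB
  edge (3,11)–(0,4): clear
  → BLOCKED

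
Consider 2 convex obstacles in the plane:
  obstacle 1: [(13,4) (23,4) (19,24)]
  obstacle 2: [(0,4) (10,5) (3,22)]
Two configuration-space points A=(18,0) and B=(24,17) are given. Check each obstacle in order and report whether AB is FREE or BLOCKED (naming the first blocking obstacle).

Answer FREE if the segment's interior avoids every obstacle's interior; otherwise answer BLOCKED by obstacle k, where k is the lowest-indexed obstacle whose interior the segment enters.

BLOCKED by obstacle 1

Obstacle 1 [(13,4) (23,4) (19,24)]:
  edge (13,4)–(23,4): crosses AB
  edge (23,4)–(19,24): crosses AB
  edge (19,24)–(13,4): clear
  → BLOCKED
Obstacle 2 [(0,4) (10,5) (3,22)]:
  edge (0,4)–(10,5): clear
  edge (10,5)–(3,22): clear
  edge (3,22)–(0,4): clear
  midpoint (21,17/2) outside
  → clear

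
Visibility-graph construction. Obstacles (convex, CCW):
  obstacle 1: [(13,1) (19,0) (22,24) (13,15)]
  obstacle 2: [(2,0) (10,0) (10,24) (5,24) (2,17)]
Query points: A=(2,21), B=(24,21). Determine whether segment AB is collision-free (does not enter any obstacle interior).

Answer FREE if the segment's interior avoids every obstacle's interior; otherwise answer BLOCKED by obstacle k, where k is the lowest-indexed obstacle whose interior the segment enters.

BLOCKED by obstacle 1

Obstacle 1 [(13,1) (19,0) (22,24) (13,15)]:
  edge (13,1)–(19,0): clear
  edge (19,0)–(22,24): crosses AB
  edge (22,24)–(13,15): crosses AB
  edge (13,15)–(13,1): clear
  → BLOCKED
Obstacle 2 [(2,0) (10,0) (10,24) (5,24) (2,17)]:
  edge (2,0)–(10,0): clear
  edge (10,0)–(10,24): crosses AB
  edge (10,24)–(5,24): clear
  edge (5,24)–(2,17): crosses AB
  edge (2,17)–(2,0): clear
  → BLOCKED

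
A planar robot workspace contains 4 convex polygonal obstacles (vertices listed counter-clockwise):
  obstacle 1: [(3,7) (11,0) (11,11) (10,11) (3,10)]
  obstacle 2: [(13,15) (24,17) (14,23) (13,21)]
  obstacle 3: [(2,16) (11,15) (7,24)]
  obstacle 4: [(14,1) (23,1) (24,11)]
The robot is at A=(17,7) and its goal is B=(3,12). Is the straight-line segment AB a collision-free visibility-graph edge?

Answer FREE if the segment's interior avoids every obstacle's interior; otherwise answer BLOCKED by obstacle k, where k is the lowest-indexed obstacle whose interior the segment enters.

BLOCKED by obstacle 1

Obstacle 1 [(3,7) (11,0) (11,11) (10,11) (3,10)]:
  edge (3,7)–(11,0): clear
  edge (11,0)–(11,11): crosses AB
  edge (11,11)–(10,11): clear
  edge (10,11)–(3,10): crosses AB
  edge (3,10)–(3,7): clear
  → BLOCKED
Obstacle 2 [(13,15) (24,17) (14,23) (13,21)]:
  edge (13,15)–(24,17): clear
  edge (24,17)–(14,23): clear
  edge (14,23)–(13,21): clear
  edge (13,21)–(13,15): clear
  midpoint (10,19/2) outside
  → clear
Obstacle 3 [(2,16) (11,15) (7,24)]:
  edge (2,16)–(11,15): clear
  edge (11,15)–(7,24): clear
  edge (7,24)–(2,16): clear
  midpoint (10,19/2) outside
  → clear
Obstacle 4 [(14,1) (23,1) (24,11)]:
  edge (14,1)–(23,1): clear
  edge (23,1)–(24,11): clear
  edge (24,11)–(14,1): clear
  midpoint (10,19/2) outside
  → clear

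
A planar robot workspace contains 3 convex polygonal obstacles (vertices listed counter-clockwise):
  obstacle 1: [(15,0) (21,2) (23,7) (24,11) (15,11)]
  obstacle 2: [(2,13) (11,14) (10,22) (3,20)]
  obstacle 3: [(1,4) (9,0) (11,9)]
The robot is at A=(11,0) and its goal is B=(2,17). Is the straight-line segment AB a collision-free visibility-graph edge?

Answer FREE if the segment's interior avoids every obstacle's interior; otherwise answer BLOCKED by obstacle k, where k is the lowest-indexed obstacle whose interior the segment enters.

BLOCKED by obstacle 2

Obstacle 1 [(15,0) (21,2) (23,7) (24,11) (15,11)]:
  edge (15,0)–(21,2): clear
  edge (21,2)–(23,7): clear
  edge (23,7)–(24,11): clear
  edge (24,11)–(15,11): clear
  edge (15,11)–(15,0): clear
  midpoint (13/2,17/2) outside
  → clear
Obstacle 2 [(2,13) (11,14) (10,22) (3,20)]:
  edge (2,13)–(11,14): crosses AB
  edge (11,14)–(10,22): clear
  edge (10,22)–(3,20): clear
  edge (3,20)–(2,13): crosses AB
  → BLOCKED
Obstacle 3 [(1,4) (9,0) (11,9)]:
  edge (1,4)–(9,0): clear
  edge (9,0)–(11,9): crosses AB
  edge (11,9)–(1,4): crosses AB
  → BLOCKED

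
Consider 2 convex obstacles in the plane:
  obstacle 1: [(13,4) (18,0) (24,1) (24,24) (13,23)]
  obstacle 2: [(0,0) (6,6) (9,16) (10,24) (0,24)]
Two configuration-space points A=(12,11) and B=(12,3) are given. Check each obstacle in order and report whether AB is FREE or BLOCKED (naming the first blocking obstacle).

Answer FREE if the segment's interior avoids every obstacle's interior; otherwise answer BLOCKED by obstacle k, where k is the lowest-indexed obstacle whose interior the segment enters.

Obstacle 1 [(13,4) (18,0) (24,1) (24,24) (13,23)]:
  edge (13,4)–(18,0): clear
  edge (18,0)–(24,1): clear
  edge (24,1)–(24,24): clear
  edge (24,24)–(13,23): clear
  edge (13,23)–(13,4): clear
  midpoint (12,7) outside
  → clear
Obstacle 2 [(0,0) (6,6) (9,16) (10,24) (0,24)]:
  edge (0,0)–(6,6): clear
  edge (6,6)–(9,16): clear
  edge (9,16)–(10,24): clear
  edge (10,24)–(0,24): clear
  edge (0,24)–(0,0): clear
  midpoint (12,7) outside
  → clear

FREE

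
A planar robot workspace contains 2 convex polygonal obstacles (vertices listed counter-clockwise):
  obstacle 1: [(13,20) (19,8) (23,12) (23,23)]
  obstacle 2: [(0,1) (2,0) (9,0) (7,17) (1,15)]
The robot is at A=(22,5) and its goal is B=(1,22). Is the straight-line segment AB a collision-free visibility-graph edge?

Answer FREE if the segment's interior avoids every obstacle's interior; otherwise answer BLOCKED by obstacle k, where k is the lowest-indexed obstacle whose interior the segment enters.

FREE

Obstacle 1 [(13,20) (19,8) (23,12) (23,23)]:
  edge (13,20)–(19,8): clear
  edge (19,8)–(23,12): clear
  edge (23,12)–(23,23): clear
  edge (23,23)–(13,20): clear
  midpoint (23/2,27/2) outside
  → clear
Obstacle 2 [(0,1) (2,0) (9,0) (7,17) (1,15)]:
  edge (0,1)–(2,0): clear
  edge (2,0)–(9,0): clear
  edge (9,0)–(7,17): clear
  edge (7,17)–(1,15): clear
  edge (1,15)–(0,1): clear
  midpoint (23/2,27/2) outside
  → clear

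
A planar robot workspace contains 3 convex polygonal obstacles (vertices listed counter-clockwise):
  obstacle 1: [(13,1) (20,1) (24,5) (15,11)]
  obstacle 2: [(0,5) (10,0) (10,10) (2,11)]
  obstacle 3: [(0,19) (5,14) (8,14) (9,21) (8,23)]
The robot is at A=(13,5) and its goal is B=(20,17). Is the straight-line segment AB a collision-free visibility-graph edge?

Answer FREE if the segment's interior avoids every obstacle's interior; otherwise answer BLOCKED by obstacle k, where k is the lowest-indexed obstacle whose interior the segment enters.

BLOCKED by obstacle 1

Obstacle 1 [(13,1) (20,1) (24,5) (15,11)]:
  edge (13,1)–(20,1): clear
  edge (20,1)–(24,5): clear
  edge (24,5)–(15,11): crosses AB
  edge (15,11)–(13,1): crosses AB
  → BLOCKED
Obstacle 2 [(0,5) (10,0) (10,10) (2,11)]:
  edge (0,5)–(10,0): clear
  edge (10,0)–(10,10): clear
  edge (10,10)–(2,11): clear
  edge (2,11)–(0,5): clear
  midpoint (33/2,11) outside
  → clear
Obstacle 3 [(0,19) (5,14) (8,14) (9,21) (8,23)]:
  edge (0,19)–(5,14): clear
  edge (5,14)–(8,14): clear
  edge (8,14)–(9,21): clear
  edge (9,21)–(8,23): clear
  edge (8,23)–(0,19): clear
  midpoint (33/2,11) outside
  → clear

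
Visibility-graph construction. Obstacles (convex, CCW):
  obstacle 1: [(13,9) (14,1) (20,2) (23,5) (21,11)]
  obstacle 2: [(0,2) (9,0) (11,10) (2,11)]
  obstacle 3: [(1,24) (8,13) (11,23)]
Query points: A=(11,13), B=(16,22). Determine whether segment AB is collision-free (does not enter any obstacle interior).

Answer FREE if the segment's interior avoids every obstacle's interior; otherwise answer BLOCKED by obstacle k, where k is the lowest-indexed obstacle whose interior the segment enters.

FREE

Obstacle 1 [(13,9) (14,1) (20,2) (23,5) (21,11)]:
  edge (13,9)–(14,1): clear
  edge (14,1)–(20,2): clear
  edge (20,2)–(23,5): clear
  edge (23,5)–(21,11): clear
  edge (21,11)–(13,9): clear
  midpoint (27/2,35/2) outside
  → clear
Obstacle 2 [(0,2) (9,0) (11,10) (2,11)]:
  edge (0,2)–(9,0): clear
  edge (9,0)–(11,10): clear
  edge (11,10)–(2,11): clear
  edge (2,11)–(0,2): clear
  midpoint (27/2,35/2) outside
  → clear
Obstacle 3 [(1,24) (8,13) (11,23)]:
  edge (1,24)–(8,13): clear
  edge (8,13)–(11,23): clear
  edge (11,23)–(1,24): clear
  midpoint (27/2,35/2) outside
  → clear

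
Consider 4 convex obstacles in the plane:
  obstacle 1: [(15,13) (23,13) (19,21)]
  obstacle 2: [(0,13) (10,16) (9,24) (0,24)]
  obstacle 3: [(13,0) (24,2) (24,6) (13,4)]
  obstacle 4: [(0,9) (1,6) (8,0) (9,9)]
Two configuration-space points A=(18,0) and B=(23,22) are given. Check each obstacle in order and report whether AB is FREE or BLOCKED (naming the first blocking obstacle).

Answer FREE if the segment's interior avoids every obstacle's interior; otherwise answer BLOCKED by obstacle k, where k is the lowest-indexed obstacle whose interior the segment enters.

Obstacle 1 [(15,13) (23,13) (19,21)]:
  edge (15,13)–(23,13): crosses AB
  edge (23,13)–(19,21): crosses AB
  edge (19,21)–(15,13): clear
  → BLOCKED
Obstacle 2 [(0,13) (10,16) (9,24) (0,24)]:
  edge (0,13)–(10,16): clear
  edge (10,16)–(9,24): clear
  edge (9,24)–(0,24): clear
  edge (0,24)–(0,13): clear
  midpoint (41/2,11) outside
  → clear
Obstacle 3 [(13,0) (24,2) (24,6) (13,4)]:
  edge (13,0)–(24,2): crosses AB
  edge (24,2)–(24,6): clear
  edge (24,6)–(13,4): crosses AB
  edge (13,4)–(13,0): clear
  → BLOCKED
Obstacle 4 [(0,9) (1,6) (8,0) (9,9)]:
  edge (0,9)–(1,6): clear
  edge (1,6)–(8,0): clear
  edge (8,0)–(9,9): clear
  edge (9,9)–(0,9): clear
  midpoint (41/2,11) outside
  → clear

BLOCKED by obstacle 1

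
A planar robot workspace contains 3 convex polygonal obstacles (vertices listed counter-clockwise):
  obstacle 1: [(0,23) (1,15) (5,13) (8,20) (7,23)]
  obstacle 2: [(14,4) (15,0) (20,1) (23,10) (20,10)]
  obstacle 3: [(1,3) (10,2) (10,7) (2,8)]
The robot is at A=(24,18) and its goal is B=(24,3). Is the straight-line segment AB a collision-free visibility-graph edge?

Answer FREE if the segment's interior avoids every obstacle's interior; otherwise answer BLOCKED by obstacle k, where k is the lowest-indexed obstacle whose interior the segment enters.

FREE

Obstacle 1 [(0,23) (1,15) (5,13) (8,20) (7,23)]:
  edge (0,23)–(1,15): clear
  edge (1,15)–(5,13): clear
  edge (5,13)–(8,20): clear
  edge (8,20)–(7,23): clear
  edge (7,23)–(0,23): clear
  midpoint (24,21/2) outside
  → clear
Obstacle 2 [(14,4) (15,0) (20,1) (23,10) (20,10)]:
  edge (14,4)–(15,0): clear
  edge (15,0)–(20,1): clear
  edge (20,1)–(23,10): clear
  edge (23,10)–(20,10): clear
  edge (20,10)–(14,4): clear
  midpoint (24,21/2) outside
  → clear
Obstacle 3 [(1,3) (10,2) (10,7) (2,8)]:
  edge (1,3)–(10,2): clear
  edge (10,2)–(10,7): clear
  edge (10,7)–(2,8): clear
  edge (2,8)–(1,3): clear
  midpoint (24,21/2) outside
  → clear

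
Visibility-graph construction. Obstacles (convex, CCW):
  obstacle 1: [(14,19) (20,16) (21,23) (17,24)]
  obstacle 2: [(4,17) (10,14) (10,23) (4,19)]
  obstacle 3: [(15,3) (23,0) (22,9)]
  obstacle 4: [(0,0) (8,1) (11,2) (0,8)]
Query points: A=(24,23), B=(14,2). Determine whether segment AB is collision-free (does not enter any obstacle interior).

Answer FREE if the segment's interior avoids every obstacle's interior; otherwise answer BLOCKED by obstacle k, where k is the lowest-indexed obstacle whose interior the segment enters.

FREE

Obstacle 1 [(14,19) (20,16) (21,23) (17,24)]:
  edge (14,19)–(20,16): clear
  edge (20,16)–(21,23): clear
  edge (21,23)–(17,24): clear
  edge (17,24)–(14,19): clear
  midpoint (19,25/2) outside
  → clear
Obstacle 2 [(4,17) (10,14) (10,23) (4,19)]:
  edge (4,17)–(10,14): clear
  edge (10,14)–(10,23): clear
  edge (10,23)–(4,19): clear
  edge (4,19)–(4,17): clear
  midpoint (19,25/2) outside
  → clear
Obstacle 3 [(15,3) (23,0) (22,9)]:
  edge (15,3)–(23,0): clear
  edge (23,0)–(22,9): clear
  edge (22,9)–(15,3): clear
  midpoint (19,25/2) outside
  → clear
Obstacle 4 [(0,0) (8,1) (11,2) (0,8)]:
  edge (0,0)–(8,1): clear
  edge (8,1)–(11,2): clear
  edge (11,2)–(0,8): clear
  edge (0,8)–(0,0): clear
  midpoint (19,25/2) outside
  → clear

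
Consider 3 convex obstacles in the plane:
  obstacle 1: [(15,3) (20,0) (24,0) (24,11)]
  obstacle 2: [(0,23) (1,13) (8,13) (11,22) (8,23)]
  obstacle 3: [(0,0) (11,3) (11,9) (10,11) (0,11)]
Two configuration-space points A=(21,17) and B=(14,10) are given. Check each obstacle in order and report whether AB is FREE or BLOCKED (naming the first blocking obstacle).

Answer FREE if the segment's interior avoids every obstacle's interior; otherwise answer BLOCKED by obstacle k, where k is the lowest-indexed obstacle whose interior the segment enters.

FREE

Obstacle 1 [(15,3) (20,0) (24,0) (24,11)]:
  edge (15,3)–(20,0): clear
  edge (20,0)–(24,0): clear
  edge (24,0)–(24,11): clear
  edge (24,11)–(15,3): clear
  midpoint (35/2,27/2) outside
  → clear
Obstacle 2 [(0,23) (1,13) (8,13) (11,22) (8,23)]:
  edge (0,23)–(1,13): clear
  edge (1,13)–(8,13): clear
  edge (8,13)–(11,22): clear
  edge (11,22)–(8,23): clear
  edge (8,23)–(0,23): clear
  midpoint (35/2,27/2) outside
  → clear
Obstacle 3 [(0,0) (11,3) (11,9) (10,11) (0,11)]:
  edge (0,0)–(11,3): clear
  edge (11,3)–(11,9): clear
  edge (11,9)–(10,11): clear
  edge (10,11)–(0,11): clear
  edge (0,11)–(0,0): clear
  midpoint (35/2,27/2) outside
  → clear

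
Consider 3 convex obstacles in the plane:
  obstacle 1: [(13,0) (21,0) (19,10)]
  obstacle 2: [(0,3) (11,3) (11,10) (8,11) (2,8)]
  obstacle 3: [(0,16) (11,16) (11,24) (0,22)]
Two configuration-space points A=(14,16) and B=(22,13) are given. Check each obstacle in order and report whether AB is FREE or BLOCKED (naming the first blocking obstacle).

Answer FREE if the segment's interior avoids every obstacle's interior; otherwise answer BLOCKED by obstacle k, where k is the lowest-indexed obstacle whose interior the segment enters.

FREE

Obstacle 1 [(13,0) (21,0) (19,10)]:
  edge (13,0)–(21,0): clear
  edge (21,0)–(19,10): clear
  edge (19,10)–(13,0): clear
  midpoint (18,29/2) outside
  → clear
Obstacle 2 [(0,3) (11,3) (11,10) (8,11) (2,8)]:
  edge (0,3)–(11,3): clear
  edge (11,3)–(11,10): clear
  edge (11,10)–(8,11): clear
  edge (8,11)–(2,8): clear
  edge (2,8)–(0,3): clear
  midpoint (18,29/2) outside
  → clear
Obstacle 3 [(0,16) (11,16) (11,24) (0,22)]:
  edge (0,16)–(11,16): clear
  edge (11,16)–(11,24): clear
  edge (11,24)–(0,22): clear
  edge (0,22)–(0,16): clear
  midpoint (18,29/2) outside
  → clear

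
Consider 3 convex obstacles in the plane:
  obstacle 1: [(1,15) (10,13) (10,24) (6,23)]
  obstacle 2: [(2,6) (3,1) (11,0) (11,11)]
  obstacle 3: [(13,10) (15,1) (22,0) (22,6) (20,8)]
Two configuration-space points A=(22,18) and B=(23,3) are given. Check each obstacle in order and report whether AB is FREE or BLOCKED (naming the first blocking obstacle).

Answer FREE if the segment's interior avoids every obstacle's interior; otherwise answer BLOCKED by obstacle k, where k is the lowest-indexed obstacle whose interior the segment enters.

FREE

Obstacle 1 [(1,15) (10,13) (10,24) (6,23)]:
  edge (1,15)–(10,13): clear
  edge (10,13)–(10,24): clear
  edge (10,24)–(6,23): clear
  edge (6,23)–(1,15): clear
  midpoint (45/2,21/2) outside
  → clear
Obstacle 2 [(2,6) (3,1) (11,0) (11,11)]:
  edge (2,6)–(3,1): clear
  edge (3,1)–(11,0): clear
  edge (11,0)–(11,11): clear
  edge (11,11)–(2,6): clear
  midpoint (45/2,21/2) outside
  → clear
Obstacle 3 [(13,10) (15,1) (22,0) (22,6) (20,8)]:
  edge (13,10)–(15,1): clear
  edge (15,1)–(22,0): clear
  edge (22,0)–(22,6): clear
  edge (22,6)–(20,8): clear
  edge (20,8)–(13,10): clear
  midpoint (45/2,21/2) outside
  → clear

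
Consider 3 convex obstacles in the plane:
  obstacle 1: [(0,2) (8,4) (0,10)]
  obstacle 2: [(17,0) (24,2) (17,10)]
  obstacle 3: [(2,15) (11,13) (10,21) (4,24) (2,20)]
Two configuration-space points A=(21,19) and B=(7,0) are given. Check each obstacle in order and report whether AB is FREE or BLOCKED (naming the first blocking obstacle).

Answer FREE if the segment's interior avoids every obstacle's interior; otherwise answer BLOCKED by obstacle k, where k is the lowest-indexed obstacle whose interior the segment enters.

Obstacle 1 [(0,2) (8,4) (0,10)]:
  edge (0,2)–(8,4): clear
  edge (8,4)–(0,10): clear
  edge (0,10)–(0,2): clear
  midpoint (14,19/2) outside
  → clear
Obstacle 2 [(17,0) (24,2) (17,10)]:
  edge (17,0)–(24,2): clear
  edge (24,2)–(17,10): clear
  edge (17,10)–(17,0): clear
  midpoint (14,19/2) outside
  → clear
Obstacle 3 [(2,15) (11,13) (10,21) (4,24) (2,20)]:
  edge (2,15)–(11,13): clear
  edge (11,13)–(10,21): clear
  edge (10,21)–(4,24): clear
  edge (4,24)–(2,20): clear
  edge (2,20)–(2,15): clear
  midpoint (14,19/2) outside
  → clear

FREE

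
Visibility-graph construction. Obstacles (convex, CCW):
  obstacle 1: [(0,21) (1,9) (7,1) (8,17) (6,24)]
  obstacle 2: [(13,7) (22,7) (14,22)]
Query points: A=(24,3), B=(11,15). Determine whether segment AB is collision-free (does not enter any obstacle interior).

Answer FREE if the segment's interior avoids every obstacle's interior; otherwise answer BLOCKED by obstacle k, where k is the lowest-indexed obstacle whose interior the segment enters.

Obstacle 1 [(0,21) (1,9) (7,1) (8,17) (6,24)]:
  edge (0,21)–(1,9): clear
  edge (1,9)–(7,1): clear
  edge (7,1)–(8,17): clear
  edge (8,17)–(6,24): clear
  edge (6,24)–(0,21): clear
  midpoint (35/2,9) outside
  → clear
Obstacle 2 [(13,7) (22,7) (14,22)]:
  edge (13,7)–(22,7): crosses AB
  edge (22,7)–(14,22): clear
  edge (14,22)–(13,7): crosses AB
  → BLOCKED

BLOCKED by obstacle 2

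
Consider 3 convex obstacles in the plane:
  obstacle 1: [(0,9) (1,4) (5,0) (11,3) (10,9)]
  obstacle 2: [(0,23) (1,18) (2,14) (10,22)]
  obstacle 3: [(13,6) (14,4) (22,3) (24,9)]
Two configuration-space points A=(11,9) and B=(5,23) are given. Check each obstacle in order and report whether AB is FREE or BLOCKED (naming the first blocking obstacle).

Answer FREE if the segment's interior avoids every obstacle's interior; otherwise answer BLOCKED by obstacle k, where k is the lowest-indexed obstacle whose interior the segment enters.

BLOCKED by obstacle 2

Obstacle 1 [(0,9) (1,4) (5,0) (11,3) (10,9)]:
  edge (0,9)–(1,4): clear
  edge (1,4)–(5,0): clear
  edge (5,0)–(11,3): clear
  edge (11,3)–(10,9): clear
  edge (10,9)–(0,9): clear
  midpoint (8,16) outside
  → clear
Obstacle 2 [(0,23) (1,18) (2,14) (10,22)]:
  edge (0,23)–(1,18): clear
  edge (1,18)–(2,14): clear
  edge (2,14)–(10,22): crosses AB
  edge (10,22)–(0,23): crosses AB
  → BLOCKED
Obstacle 3 [(13,6) (14,4) (22,3) (24,9)]:
  edge (13,6)–(14,4): clear
  edge (14,4)–(22,3): clear
  edge (22,3)–(24,9): clear
  edge (24,9)–(13,6): clear
  midpoint (8,16) outside
  → clear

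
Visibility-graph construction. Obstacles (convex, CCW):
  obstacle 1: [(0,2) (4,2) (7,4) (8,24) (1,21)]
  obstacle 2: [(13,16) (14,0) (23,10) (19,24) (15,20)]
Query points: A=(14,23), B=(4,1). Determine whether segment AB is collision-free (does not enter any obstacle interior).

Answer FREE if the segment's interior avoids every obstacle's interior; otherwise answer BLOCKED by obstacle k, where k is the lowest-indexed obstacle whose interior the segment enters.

Obstacle 1 [(0,2) (4,2) (7,4) (8,24) (1,21)]:
  edge (0,2)–(4,2): clear
  edge (4,2)–(7,4): crosses AB
  edge (7,4)–(8,24): crosses AB
  edge (8,24)–(1,21): clear
  edge (1,21)–(0,2): clear
  → BLOCKED
Obstacle 2 [(13,16) (14,0) (23,10) (19,24) (15,20)]:
  edge (13,16)–(14,0): clear
  edge (14,0)–(23,10): clear
  edge (23,10)–(19,24): clear
  edge (19,24)–(15,20): clear
  edge (15,20)–(13,16): clear
  midpoint (9,12) outside
  → clear

BLOCKED by obstacle 1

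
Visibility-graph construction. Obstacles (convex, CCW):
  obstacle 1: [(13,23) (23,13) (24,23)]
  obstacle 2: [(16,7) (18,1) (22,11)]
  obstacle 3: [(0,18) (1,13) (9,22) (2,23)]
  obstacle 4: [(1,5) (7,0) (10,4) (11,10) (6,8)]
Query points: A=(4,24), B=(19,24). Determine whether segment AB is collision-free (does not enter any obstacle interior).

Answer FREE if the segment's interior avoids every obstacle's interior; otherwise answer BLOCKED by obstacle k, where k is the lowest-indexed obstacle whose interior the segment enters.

FREE

Obstacle 1 [(13,23) (23,13) (24,23)]:
  edge (13,23)–(23,13): clear
  edge (23,13)–(24,23): clear
  edge (24,23)–(13,23): clear
  midpoint (23/2,24) outside
  → clear
Obstacle 2 [(16,7) (18,1) (22,11)]:
  edge (16,7)–(18,1): clear
  edge (18,1)–(22,11): clear
  edge (22,11)–(16,7): clear
  midpoint (23/2,24) outside
  → clear
Obstacle 3 [(0,18) (1,13) (9,22) (2,23)]:
  edge (0,18)–(1,13): clear
  edge (1,13)–(9,22): clear
  edge (9,22)–(2,23): clear
  edge (2,23)–(0,18): clear
  midpoint (23/2,24) outside
  → clear
Obstacle 4 [(1,5) (7,0) (10,4) (11,10) (6,8)]:
  edge (1,5)–(7,0): clear
  edge (7,0)–(10,4): clear
  edge (10,4)–(11,10): clear
  edge (11,10)–(6,8): clear
  edge (6,8)–(1,5): clear
  midpoint (23/2,24) outside
  → clear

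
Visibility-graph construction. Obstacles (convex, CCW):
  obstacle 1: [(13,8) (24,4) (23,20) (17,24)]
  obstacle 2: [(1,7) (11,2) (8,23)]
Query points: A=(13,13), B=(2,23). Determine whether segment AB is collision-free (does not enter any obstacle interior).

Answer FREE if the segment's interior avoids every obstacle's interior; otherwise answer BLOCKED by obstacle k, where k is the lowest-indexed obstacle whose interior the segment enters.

BLOCKED by obstacle 2

Obstacle 1 [(13,8) (24,4) (23,20) (17,24)]:
  edge (13,8)–(24,4): clear
  edge (24,4)–(23,20): clear
  edge (23,20)–(17,24): clear
  edge (17,24)–(13,8): clear
  midpoint (15/2,18) outside
  → clear
Obstacle 2 [(1,7) (11,2) (8,23)]:
  edge (1,7)–(11,2): clear
  edge (11,2)–(8,23): crosses AB
  edge (8,23)–(1,7): crosses AB
  → BLOCKED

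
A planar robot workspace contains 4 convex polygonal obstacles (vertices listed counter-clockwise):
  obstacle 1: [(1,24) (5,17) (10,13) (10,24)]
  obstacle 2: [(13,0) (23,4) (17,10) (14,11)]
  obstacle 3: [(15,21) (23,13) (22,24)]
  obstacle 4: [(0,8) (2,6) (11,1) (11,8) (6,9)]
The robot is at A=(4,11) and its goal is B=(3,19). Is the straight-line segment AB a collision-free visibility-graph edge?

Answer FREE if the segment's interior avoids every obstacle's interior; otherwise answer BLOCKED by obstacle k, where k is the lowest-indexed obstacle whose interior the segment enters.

FREE

Obstacle 1 [(1,24) (5,17) (10,13) (10,24)]:
  edge (1,24)–(5,17): clear
  edge (5,17)–(10,13): clear
  edge (10,13)–(10,24): clear
  edge (10,24)–(1,24): clear
  midpoint (7/2,15) outside
  → clear
Obstacle 2 [(13,0) (23,4) (17,10) (14,11)]:
  edge (13,0)–(23,4): clear
  edge (23,4)–(17,10): clear
  edge (17,10)–(14,11): clear
  edge (14,11)–(13,0): clear
  midpoint (7/2,15) outside
  → clear
Obstacle 3 [(15,21) (23,13) (22,24)]:
  edge (15,21)–(23,13): clear
  edge (23,13)–(22,24): clear
  edge (22,24)–(15,21): clear
  midpoint (7/2,15) outside
  → clear
Obstacle 4 [(0,8) (2,6) (11,1) (11,8) (6,9)]:
  edge (0,8)–(2,6): clear
  edge (2,6)–(11,1): clear
  edge (11,1)–(11,8): clear
  edge (11,8)–(6,9): clear
  edge (6,9)–(0,8): clear
  midpoint (7/2,15) outside
  → clear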